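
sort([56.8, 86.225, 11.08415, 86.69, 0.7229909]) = [0.7229909, 11.08415, 56.8, 86.225, 86.69]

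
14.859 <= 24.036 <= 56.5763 True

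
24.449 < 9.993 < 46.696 False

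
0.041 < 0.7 True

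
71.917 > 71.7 True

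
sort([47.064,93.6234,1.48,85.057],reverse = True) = [93.6234,85.057,47.064,1.48]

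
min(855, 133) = 133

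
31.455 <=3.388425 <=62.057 False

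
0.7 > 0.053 True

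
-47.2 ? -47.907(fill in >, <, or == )>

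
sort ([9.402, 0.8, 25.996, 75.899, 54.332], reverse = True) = [75.899, 54.332, 25.996, 9.402, 0.8]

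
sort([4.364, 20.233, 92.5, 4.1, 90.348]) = [4.1, 4.364, 20.233, 90.348, 92.5]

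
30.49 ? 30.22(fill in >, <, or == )>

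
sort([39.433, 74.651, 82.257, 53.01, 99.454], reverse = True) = [99.454, 82.257, 74.651, 53.01, 39.433]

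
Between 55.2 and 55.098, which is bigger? 55.2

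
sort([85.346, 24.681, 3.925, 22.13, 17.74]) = [3.925, 17.74, 22.13, 24.681, 85.346]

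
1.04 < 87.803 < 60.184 False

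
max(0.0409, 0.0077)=0.0409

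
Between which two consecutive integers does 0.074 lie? 0 and 1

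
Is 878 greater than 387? Yes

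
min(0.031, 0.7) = 0.031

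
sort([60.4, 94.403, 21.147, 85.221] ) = [21.147, 60.4, 85.221, 94.403]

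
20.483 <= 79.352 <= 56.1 False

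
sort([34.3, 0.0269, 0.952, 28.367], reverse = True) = [34.3, 28.367, 0.952, 0.0269]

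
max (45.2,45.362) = 45.362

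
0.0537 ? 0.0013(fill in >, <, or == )>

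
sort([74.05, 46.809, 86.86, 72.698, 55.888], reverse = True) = [86.86, 74.05, 72.698, 55.888, 46.809]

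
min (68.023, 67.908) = 67.908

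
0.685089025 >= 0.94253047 False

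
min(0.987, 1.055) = 0.987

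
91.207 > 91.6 False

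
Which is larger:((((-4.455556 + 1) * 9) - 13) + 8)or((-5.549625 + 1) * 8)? ((((-4.455556 + 1) * 9) - 13) + 8)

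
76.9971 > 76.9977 False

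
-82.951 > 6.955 False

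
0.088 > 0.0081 True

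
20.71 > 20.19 True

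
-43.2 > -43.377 True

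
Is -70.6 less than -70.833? No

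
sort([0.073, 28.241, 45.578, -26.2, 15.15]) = [-26.2, 0.073, 15.15, 28.241, 45.578]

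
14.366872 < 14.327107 False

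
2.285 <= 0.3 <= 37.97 False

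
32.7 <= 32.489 False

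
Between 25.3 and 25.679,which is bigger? 25.679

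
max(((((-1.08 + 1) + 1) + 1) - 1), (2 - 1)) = 1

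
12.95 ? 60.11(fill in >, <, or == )<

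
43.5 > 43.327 True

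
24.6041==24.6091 False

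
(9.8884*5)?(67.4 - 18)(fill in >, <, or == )>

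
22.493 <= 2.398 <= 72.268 False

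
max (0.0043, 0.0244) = 0.0244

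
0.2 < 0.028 False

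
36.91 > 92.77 False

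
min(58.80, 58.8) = 58.80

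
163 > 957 False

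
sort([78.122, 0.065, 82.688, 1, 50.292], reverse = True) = [82.688, 78.122, 50.292, 1, 0.065]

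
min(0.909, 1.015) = 0.909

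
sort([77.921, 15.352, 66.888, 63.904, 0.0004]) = [0.0004, 15.352, 63.904, 66.888, 77.921]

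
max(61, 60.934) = 61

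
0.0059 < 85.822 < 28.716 False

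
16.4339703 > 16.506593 False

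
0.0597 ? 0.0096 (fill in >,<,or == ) >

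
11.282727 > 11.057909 True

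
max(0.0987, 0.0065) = 0.0987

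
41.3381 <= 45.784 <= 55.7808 True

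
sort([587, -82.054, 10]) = [-82.054, 10, 587]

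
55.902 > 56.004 False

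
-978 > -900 False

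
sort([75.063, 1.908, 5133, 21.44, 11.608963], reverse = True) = [5133, 75.063, 21.44, 11.608963, 1.908]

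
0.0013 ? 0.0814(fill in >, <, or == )<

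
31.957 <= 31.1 False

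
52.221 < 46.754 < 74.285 False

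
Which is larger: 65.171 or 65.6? 65.6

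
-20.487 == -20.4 False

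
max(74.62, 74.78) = 74.78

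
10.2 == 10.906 False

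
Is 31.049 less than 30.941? No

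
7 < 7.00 False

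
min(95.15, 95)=95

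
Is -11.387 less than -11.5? No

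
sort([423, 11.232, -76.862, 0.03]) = [-76.862, 0.03, 11.232, 423]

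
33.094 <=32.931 False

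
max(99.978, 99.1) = 99.978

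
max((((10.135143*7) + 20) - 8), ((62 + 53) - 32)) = 83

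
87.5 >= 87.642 False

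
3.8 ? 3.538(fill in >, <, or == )>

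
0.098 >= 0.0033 True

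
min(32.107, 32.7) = 32.107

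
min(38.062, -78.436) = -78.436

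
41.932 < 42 True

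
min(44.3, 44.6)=44.3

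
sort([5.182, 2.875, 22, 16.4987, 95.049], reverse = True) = [95.049, 22, 16.4987, 5.182, 2.875]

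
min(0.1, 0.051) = 0.051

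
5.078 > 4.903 True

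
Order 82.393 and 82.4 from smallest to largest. 82.393, 82.4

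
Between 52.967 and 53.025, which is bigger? 53.025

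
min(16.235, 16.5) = 16.235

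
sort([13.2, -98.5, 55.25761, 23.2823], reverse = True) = [55.25761, 23.2823, 13.2, -98.5]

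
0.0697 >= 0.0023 True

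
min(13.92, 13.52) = 13.52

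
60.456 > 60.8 False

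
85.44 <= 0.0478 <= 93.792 False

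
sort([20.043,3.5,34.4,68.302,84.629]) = [3.5,20.043,34.4,68.302,84.629]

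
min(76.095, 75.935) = 75.935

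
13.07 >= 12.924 True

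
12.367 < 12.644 True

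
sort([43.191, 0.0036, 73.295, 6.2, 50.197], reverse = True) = [73.295, 50.197, 43.191, 6.2, 0.0036]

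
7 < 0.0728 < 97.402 False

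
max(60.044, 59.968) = 60.044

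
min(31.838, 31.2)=31.2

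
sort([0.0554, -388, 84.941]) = [-388, 0.0554, 84.941]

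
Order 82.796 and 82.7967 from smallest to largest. 82.796, 82.7967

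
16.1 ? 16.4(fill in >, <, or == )<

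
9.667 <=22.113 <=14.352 False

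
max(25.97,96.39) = 96.39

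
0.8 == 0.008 False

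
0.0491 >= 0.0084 True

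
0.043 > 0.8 False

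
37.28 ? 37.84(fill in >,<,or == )<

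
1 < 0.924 False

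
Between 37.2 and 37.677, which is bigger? 37.677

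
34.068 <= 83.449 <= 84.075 True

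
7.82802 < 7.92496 True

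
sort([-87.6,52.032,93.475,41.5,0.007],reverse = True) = [93.475,52.032,41.5,0.007,-87.6]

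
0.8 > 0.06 True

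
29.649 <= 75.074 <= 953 True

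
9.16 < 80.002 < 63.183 False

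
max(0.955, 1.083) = 1.083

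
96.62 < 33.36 False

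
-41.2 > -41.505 True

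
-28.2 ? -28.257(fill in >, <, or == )>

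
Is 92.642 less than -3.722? No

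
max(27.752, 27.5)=27.752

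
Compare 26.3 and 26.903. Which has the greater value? 26.903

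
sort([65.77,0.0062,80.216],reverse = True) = [80.216,65.77,0.0062]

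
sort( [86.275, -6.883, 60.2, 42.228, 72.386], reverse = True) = [86.275, 72.386, 60.2, 42.228, -6.883]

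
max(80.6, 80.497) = 80.6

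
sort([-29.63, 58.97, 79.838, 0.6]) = [-29.63, 0.6, 58.97, 79.838]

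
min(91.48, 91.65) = 91.48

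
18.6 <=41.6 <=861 True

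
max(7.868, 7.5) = 7.868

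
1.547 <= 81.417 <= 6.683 False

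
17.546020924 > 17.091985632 True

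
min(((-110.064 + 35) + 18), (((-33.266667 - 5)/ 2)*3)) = -57.4000005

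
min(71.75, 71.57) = 71.57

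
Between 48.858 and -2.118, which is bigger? 48.858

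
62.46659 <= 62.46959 True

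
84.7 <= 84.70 True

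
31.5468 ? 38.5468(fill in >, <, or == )<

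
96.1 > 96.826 False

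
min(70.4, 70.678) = 70.4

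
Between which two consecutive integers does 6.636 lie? 6 and 7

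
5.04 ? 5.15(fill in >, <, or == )<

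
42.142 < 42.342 True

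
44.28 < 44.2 False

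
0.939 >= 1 False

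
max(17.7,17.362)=17.7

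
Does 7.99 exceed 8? No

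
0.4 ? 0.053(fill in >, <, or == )>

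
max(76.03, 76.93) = 76.93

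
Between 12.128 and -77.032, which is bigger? 12.128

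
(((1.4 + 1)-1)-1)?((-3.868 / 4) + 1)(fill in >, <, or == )>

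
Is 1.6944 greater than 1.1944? Yes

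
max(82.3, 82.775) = 82.775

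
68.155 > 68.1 True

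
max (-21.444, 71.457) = 71.457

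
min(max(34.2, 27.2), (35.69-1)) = 34.2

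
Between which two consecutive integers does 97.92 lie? 97 and 98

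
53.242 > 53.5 False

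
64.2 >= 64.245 False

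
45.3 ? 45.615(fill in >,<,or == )<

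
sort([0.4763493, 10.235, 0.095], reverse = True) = [10.235, 0.4763493, 0.095]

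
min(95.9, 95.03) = 95.03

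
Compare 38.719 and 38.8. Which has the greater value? 38.8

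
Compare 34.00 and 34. They are equal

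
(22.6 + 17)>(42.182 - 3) True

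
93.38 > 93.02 True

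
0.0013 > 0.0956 False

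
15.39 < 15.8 True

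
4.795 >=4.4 True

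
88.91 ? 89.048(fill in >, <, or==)<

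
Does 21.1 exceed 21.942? No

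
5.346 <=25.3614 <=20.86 False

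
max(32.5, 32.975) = 32.975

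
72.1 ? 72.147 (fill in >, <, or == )<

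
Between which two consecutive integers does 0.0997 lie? 0 and 1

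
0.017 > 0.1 False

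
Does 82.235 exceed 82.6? No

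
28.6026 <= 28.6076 True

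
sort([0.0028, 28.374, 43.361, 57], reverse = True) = [57, 43.361, 28.374, 0.0028]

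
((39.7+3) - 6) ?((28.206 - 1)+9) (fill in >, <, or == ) >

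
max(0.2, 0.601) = 0.601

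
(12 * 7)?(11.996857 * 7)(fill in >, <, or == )>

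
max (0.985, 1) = 1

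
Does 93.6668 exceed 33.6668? Yes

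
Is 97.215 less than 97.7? Yes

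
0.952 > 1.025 False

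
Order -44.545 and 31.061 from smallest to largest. -44.545, 31.061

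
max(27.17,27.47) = 27.47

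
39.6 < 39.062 False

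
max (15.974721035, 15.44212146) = 15.974721035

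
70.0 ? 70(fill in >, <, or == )==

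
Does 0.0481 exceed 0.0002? Yes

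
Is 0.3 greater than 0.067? Yes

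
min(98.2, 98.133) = 98.133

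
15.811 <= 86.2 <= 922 True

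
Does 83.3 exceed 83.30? No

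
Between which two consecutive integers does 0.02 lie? 0 and 1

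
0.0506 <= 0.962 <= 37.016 True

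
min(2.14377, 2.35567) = 2.14377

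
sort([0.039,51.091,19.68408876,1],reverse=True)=[51.091,19.68408876,1,0.039]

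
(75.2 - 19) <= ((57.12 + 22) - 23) False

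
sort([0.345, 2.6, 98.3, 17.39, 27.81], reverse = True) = [98.3, 27.81, 17.39, 2.6, 0.345]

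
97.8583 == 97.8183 False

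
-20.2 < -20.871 False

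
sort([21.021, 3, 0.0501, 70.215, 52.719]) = [0.0501, 3, 21.021, 52.719, 70.215]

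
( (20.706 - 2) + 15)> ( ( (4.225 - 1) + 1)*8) False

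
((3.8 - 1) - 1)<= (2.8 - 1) True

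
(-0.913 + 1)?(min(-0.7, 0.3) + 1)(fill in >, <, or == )<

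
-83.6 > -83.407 False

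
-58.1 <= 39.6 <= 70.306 True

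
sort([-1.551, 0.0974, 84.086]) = [-1.551, 0.0974, 84.086]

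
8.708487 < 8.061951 False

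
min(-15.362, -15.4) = -15.4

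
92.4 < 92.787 True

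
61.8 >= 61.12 True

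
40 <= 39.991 False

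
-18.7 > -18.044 False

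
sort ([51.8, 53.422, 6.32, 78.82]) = [6.32, 51.8, 53.422, 78.82]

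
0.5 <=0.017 False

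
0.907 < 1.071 True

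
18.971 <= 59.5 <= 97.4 True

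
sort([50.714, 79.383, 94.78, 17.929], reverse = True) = [94.78, 79.383, 50.714, 17.929]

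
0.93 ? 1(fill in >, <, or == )<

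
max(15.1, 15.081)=15.1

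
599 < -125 False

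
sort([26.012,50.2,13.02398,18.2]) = [13.02398,18.2,26.012,50.2]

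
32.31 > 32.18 True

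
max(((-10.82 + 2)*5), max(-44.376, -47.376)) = -44.1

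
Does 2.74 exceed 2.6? Yes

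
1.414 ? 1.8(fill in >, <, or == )<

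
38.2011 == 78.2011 False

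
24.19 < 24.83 True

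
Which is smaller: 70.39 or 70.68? 70.39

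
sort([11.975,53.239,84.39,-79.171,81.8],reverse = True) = [84.39,81.8,53.239,11.975,-79.171]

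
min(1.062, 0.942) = 0.942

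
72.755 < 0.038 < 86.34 False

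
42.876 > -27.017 True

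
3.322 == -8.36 False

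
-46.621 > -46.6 False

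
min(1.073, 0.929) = 0.929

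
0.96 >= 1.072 False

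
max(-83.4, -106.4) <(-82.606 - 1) False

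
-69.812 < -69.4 True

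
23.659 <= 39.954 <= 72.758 True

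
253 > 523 False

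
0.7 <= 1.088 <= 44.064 True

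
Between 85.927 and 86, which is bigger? 86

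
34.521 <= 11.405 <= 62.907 False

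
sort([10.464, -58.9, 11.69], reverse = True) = [11.69, 10.464, -58.9]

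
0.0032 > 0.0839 False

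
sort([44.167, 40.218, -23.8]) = [-23.8, 40.218, 44.167]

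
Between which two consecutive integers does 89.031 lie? 89 and 90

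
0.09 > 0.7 False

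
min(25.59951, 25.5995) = 25.5995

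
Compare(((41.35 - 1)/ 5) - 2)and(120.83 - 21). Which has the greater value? (120.83 - 21)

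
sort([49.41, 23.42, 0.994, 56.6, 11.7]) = [0.994, 11.7, 23.42, 49.41, 56.6]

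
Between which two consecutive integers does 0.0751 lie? 0 and 1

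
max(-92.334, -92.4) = -92.334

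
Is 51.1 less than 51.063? No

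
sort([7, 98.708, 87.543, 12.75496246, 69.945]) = [7, 12.75496246, 69.945, 87.543, 98.708]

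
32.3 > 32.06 True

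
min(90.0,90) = 90.0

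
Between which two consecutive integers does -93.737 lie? -94 and -93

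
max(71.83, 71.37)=71.83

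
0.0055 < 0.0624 True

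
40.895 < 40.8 False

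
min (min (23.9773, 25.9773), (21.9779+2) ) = 23.9773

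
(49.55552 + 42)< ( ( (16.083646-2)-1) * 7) True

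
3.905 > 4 False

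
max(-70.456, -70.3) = -70.3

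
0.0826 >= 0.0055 True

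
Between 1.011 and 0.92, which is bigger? 1.011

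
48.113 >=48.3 False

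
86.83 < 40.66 False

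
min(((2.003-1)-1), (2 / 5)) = 0.003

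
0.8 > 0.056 True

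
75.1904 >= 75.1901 True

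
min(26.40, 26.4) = 26.40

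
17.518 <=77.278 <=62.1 False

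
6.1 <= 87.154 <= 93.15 True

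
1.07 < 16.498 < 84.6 True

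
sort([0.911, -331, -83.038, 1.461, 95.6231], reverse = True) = [95.6231, 1.461, 0.911, -83.038, -331]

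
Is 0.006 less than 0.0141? Yes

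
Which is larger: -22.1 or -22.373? -22.1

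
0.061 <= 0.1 True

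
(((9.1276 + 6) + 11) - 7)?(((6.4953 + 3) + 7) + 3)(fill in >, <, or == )<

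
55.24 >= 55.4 False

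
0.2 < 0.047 False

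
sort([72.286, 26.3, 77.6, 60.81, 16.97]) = [16.97, 26.3, 60.81, 72.286, 77.6]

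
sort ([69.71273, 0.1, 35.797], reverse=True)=[69.71273, 35.797, 0.1]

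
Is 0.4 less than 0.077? No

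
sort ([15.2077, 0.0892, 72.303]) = [0.0892, 15.2077, 72.303]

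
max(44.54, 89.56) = 89.56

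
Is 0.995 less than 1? Yes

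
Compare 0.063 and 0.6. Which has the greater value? 0.6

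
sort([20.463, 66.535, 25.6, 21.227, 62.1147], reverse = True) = [66.535, 62.1147, 25.6, 21.227, 20.463]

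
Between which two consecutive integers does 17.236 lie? 17 and 18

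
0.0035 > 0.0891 False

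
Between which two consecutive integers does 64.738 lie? 64 and 65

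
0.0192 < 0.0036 False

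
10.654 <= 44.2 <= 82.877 True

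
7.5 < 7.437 False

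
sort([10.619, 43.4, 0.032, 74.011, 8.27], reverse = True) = [74.011, 43.4, 10.619, 8.27, 0.032]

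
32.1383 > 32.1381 True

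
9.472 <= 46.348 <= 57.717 True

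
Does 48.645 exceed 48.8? No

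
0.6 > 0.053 True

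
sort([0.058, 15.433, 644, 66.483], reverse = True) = [644, 66.483, 15.433, 0.058]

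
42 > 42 False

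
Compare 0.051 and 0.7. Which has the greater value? 0.7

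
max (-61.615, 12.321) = 12.321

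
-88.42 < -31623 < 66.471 False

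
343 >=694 False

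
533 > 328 True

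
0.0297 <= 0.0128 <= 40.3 False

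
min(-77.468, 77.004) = -77.468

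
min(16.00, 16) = 16.00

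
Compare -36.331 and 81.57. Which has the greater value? 81.57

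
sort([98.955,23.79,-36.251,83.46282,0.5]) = [-36.251,0.5,23.79,83.46282,98.955]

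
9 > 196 False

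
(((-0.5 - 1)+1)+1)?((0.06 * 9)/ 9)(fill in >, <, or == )>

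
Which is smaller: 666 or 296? 296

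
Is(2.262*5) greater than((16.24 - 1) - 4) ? Yes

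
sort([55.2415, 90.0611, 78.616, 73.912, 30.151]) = [30.151, 55.2415, 73.912, 78.616, 90.0611]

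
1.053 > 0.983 True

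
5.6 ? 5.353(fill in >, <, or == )>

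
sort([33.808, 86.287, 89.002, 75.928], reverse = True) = [89.002, 86.287, 75.928, 33.808]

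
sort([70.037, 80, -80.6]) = [-80.6, 70.037, 80]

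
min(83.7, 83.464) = 83.464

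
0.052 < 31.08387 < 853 True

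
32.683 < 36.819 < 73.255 True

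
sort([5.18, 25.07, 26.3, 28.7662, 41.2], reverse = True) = [41.2, 28.7662, 26.3, 25.07, 5.18]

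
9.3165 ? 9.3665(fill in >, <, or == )<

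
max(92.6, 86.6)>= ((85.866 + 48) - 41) False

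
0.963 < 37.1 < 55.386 True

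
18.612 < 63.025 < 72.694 True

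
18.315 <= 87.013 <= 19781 True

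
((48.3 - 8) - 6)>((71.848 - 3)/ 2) False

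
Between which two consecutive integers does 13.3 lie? 13 and 14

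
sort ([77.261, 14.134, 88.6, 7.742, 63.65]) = [7.742, 14.134, 63.65, 77.261, 88.6]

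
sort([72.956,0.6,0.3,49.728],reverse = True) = [72.956,49.728,0.6,0.3]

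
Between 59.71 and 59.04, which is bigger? 59.71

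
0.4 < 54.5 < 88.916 True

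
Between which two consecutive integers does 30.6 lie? 30 and 31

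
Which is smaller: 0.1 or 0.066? 0.066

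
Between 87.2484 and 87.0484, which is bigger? 87.2484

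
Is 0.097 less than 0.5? Yes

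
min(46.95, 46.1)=46.1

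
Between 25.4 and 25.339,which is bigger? 25.4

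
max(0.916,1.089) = 1.089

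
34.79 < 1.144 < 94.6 False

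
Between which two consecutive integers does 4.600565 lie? 4 and 5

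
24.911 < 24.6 False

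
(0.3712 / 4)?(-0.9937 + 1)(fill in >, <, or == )>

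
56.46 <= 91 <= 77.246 False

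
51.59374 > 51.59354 True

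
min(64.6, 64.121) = 64.121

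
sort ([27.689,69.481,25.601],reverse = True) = [69.481,27.689,25.601]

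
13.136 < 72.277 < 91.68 True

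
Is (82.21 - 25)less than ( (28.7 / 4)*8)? Yes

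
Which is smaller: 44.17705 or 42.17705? 42.17705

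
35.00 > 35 False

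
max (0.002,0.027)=0.027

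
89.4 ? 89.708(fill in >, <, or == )<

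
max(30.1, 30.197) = 30.197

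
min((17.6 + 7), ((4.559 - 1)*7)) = 24.6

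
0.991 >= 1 False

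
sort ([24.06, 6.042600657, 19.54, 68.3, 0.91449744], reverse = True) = [68.3, 24.06, 19.54, 6.042600657, 0.91449744]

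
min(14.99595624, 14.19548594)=14.19548594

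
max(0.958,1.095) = 1.095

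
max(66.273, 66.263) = 66.273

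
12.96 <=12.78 False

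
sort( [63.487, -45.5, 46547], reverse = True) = [46547, 63.487, -45.5]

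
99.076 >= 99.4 False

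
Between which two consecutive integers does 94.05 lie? 94 and 95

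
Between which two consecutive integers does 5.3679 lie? 5 and 6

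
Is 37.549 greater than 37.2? Yes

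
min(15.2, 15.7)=15.2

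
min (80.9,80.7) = 80.7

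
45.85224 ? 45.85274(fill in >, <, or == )<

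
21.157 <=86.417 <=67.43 False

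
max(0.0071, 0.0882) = 0.0882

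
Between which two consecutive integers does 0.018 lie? 0 and 1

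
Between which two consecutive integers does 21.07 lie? 21 and 22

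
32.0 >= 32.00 True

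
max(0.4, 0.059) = 0.4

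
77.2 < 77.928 True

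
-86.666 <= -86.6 True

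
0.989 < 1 True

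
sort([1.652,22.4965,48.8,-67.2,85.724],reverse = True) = [85.724,48.8,22.4965,1.652,-67.2]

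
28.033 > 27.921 True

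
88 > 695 False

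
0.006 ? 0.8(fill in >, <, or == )<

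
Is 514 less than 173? No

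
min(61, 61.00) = 61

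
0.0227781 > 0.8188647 False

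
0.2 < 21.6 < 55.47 True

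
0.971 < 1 True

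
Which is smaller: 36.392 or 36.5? 36.392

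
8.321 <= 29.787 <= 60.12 True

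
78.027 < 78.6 True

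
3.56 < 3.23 False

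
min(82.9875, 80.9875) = 80.9875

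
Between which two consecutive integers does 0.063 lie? 0 and 1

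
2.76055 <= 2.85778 True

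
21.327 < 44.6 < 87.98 True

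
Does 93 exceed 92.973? Yes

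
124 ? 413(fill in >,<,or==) <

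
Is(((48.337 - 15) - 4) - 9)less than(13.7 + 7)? Yes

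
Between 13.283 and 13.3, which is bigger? 13.3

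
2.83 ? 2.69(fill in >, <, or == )>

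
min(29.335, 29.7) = 29.335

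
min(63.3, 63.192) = 63.192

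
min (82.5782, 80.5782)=80.5782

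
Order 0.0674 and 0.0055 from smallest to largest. 0.0055, 0.0674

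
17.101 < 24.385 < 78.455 True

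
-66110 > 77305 False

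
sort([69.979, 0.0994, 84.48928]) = [0.0994, 69.979, 84.48928]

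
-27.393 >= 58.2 False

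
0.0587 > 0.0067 True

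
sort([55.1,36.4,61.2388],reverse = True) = [61.2388,55.1,36.4]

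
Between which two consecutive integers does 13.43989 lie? 13 and 14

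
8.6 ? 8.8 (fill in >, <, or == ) <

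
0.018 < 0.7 True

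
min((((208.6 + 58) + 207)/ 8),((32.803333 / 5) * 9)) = 59.0459994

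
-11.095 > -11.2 True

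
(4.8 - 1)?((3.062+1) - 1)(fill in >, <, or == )>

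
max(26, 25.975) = 26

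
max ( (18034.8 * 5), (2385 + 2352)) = 90174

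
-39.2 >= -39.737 True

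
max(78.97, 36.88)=78.97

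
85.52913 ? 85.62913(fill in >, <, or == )<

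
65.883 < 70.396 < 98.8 True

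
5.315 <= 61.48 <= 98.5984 True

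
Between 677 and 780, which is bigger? 780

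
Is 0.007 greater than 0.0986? No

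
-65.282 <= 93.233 True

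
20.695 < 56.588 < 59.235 True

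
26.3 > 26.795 False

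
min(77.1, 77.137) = 77.1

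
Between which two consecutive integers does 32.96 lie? 32 and 33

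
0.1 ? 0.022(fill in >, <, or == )>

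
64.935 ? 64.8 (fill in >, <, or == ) >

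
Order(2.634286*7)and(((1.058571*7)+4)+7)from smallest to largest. (((1.058571*7)+4)+7), (2.634286*7)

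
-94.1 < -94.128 False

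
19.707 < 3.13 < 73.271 False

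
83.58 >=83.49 True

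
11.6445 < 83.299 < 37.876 False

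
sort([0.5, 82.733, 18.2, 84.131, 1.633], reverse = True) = [84.131, 82.733, 18.2, 1.633, 0.5]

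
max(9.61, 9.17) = 9.61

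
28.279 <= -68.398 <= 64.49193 False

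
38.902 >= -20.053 True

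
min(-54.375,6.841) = -54.375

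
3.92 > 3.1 True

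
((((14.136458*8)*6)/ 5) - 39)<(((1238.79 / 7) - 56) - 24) True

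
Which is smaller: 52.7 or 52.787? 52.7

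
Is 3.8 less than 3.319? No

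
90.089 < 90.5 True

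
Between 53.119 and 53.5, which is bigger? 53.5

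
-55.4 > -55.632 True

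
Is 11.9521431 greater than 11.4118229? Yes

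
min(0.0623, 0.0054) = 0.0054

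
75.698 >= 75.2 True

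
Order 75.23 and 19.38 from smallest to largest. 19.38, 75.23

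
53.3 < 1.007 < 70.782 False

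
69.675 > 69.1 True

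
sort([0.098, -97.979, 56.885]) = [-97.979, 0.098, 56.885]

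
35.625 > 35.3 True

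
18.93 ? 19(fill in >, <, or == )<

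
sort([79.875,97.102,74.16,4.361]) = [4.361,74.16,79.875,97.102]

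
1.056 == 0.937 False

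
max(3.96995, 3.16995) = 3.96995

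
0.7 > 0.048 True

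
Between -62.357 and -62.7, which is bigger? -62.357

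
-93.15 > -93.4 True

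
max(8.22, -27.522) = 8.22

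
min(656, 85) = 85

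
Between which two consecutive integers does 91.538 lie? 91 and 92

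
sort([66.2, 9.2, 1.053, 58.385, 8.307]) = [1.053, 8.307, 9.2, 58.385, 66.2]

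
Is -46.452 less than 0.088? Yes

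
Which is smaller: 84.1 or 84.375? 84.1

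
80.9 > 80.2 True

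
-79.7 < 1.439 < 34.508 True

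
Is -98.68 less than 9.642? Yes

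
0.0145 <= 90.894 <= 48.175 False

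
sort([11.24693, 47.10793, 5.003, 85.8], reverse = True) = [85.8, 47.10793, 11.24693, 5.003]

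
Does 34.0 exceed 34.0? No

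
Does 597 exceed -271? Yes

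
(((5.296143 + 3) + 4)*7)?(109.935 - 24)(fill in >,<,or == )>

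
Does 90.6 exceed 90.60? No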